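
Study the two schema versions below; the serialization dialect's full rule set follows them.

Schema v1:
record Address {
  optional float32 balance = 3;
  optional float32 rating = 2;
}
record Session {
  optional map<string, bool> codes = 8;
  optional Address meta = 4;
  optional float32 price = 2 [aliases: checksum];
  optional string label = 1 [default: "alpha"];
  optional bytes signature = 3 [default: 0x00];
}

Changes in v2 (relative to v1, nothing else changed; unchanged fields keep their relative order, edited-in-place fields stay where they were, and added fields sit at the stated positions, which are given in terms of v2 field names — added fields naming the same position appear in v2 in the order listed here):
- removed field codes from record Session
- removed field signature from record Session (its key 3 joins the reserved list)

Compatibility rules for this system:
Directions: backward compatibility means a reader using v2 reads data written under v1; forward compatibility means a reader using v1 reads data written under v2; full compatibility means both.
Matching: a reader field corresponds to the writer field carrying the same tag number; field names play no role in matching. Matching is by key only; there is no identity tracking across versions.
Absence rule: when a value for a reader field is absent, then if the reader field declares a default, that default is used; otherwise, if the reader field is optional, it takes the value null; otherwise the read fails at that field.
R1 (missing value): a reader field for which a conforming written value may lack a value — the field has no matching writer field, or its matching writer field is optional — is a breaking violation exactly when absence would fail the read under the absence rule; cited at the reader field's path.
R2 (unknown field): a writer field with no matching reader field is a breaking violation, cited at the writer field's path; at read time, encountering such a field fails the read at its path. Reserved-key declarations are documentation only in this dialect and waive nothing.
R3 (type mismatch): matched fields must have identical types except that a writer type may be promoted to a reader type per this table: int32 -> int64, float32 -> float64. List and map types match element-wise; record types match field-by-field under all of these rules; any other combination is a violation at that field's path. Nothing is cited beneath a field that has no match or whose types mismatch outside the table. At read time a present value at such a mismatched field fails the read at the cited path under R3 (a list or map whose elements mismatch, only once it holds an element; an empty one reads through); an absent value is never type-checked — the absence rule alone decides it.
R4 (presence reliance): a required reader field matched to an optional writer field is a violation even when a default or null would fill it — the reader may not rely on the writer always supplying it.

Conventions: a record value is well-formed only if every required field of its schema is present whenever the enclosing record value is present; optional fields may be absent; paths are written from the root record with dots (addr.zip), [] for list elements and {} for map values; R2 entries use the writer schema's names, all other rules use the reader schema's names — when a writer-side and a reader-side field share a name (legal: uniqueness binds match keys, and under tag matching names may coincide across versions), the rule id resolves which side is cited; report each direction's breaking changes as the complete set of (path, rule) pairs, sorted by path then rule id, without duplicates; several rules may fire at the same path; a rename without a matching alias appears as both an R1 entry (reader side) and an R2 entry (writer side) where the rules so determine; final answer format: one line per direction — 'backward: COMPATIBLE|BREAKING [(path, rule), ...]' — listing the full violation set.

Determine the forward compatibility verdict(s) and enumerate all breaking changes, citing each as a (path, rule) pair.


each type pair in Session: writer, then reader
forward analysis of Session with v1 as reader and v2 as writer:
  codes: no writer match
  meta: paired with writer meta (Address -> Address; writer optional)
  price: paired with writer price (float32 -> float32; writer optional)
  label: paired with writer label (string -> string; writer optional)
  signature: no writer match
  meta.balance: paired with writer meta.balance (float32 -> float32; writer optional)
  meta.rating: paired with writer meta.rating (float32 -> float32; writer optional)
  => forward: COMPATIBLE
the other Session changes do not affect what is asked:
  removed field codes from record Session -> affects backward compatibility only, which is not asked
  removed field signature from record Session (its key 3 joins the reserved list) -> affects backward compatibility only, which is not asked

forward: COMPATIBLE []


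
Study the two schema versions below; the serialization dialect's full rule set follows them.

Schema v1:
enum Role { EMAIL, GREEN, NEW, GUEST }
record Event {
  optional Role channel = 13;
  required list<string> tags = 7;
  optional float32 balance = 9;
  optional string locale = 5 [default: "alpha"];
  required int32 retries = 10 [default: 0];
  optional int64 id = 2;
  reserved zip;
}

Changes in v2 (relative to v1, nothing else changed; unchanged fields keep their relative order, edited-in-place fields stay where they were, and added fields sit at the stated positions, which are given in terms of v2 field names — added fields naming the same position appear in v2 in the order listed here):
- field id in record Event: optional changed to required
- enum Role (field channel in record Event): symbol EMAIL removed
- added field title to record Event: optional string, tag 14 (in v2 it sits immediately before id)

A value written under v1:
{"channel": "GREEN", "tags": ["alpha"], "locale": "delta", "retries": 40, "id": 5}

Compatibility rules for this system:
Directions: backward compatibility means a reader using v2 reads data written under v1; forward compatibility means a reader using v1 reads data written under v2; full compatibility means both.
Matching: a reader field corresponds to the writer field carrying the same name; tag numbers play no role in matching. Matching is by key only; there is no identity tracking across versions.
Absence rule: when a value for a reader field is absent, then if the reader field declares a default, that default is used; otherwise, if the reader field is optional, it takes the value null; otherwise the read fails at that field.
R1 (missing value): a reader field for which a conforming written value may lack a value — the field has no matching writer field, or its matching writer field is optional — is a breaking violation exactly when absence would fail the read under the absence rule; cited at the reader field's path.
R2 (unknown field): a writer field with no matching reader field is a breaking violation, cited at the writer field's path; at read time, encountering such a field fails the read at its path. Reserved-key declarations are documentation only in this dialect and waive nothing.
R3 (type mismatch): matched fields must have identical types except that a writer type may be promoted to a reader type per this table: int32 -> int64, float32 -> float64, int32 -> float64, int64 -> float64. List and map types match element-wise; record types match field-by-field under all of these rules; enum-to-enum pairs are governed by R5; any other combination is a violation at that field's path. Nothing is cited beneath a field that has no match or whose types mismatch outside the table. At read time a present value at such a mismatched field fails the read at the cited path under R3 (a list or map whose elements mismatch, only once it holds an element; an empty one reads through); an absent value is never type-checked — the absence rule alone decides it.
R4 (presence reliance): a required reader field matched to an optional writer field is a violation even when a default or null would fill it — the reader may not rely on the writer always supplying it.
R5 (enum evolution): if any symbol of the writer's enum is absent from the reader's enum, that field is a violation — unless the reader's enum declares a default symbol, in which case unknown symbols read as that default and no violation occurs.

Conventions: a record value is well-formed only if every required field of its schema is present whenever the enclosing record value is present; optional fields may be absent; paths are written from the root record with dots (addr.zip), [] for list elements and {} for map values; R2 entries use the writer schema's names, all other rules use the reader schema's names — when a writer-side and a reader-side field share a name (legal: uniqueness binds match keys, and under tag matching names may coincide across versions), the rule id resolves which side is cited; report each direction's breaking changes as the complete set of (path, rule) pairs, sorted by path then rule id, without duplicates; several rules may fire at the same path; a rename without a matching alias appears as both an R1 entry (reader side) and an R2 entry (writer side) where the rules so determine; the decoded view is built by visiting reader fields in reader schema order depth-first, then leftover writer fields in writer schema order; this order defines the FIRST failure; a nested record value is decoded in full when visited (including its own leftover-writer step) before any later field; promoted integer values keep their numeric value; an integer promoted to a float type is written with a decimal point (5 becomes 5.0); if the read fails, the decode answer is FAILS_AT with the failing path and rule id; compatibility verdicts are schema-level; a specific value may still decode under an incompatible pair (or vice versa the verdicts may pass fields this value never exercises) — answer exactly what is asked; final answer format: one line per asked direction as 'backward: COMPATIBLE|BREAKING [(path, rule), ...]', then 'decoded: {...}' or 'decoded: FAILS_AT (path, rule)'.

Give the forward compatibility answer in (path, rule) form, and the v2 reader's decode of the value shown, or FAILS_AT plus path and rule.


forward: BREAKING [(title, R2)]; decoded: {"channel": "GREEN", "tags": ["alpha"], "balance": null, "locale": "delta", "retries": 40, "title": null, "id": 5}

each type pair in Event: writer, then reader
checking forward for Event: reader v1 against writer v2:
  Role -> Role, writer optional: channel aligns to channel
  list<string> -> list<string>, writer required: tags aligns to tags
  float32 -> float32, writer optional: balance aligns to balance
  string -> string, writer optional: locale aligns to locale
  int32 -> int32, writer required: retries aligns to retries
  int64 -> int64, writer required: id aligns to id
  writer field title has no reader counterpart
  R2 fires at title
  => 1 violation(s): forward is BREAKING for Event
migrating the Event value to v2:
  channel := "GREEN"
  tags := ["alpha"]
  balance := null (absent, optional -> null)
  locale := "delta"
  retries := 40
  title := null (absent, optional -> null)
  id := 5
  => decoded: {"channel": "GREEN", "tags": ["alpha"], "balance": null, "locale": "delta", "retries": 40, "title": null, "id": 5}
remaining Event differences; none change what is asked:
  field id in record Event: optional changed to required -> fires only in the backward direction of Event, which is not asked here
  enum Role (field channel in record Event): symbol EMAIL removed -> fires only in the backward direction of Event, which is not asked here


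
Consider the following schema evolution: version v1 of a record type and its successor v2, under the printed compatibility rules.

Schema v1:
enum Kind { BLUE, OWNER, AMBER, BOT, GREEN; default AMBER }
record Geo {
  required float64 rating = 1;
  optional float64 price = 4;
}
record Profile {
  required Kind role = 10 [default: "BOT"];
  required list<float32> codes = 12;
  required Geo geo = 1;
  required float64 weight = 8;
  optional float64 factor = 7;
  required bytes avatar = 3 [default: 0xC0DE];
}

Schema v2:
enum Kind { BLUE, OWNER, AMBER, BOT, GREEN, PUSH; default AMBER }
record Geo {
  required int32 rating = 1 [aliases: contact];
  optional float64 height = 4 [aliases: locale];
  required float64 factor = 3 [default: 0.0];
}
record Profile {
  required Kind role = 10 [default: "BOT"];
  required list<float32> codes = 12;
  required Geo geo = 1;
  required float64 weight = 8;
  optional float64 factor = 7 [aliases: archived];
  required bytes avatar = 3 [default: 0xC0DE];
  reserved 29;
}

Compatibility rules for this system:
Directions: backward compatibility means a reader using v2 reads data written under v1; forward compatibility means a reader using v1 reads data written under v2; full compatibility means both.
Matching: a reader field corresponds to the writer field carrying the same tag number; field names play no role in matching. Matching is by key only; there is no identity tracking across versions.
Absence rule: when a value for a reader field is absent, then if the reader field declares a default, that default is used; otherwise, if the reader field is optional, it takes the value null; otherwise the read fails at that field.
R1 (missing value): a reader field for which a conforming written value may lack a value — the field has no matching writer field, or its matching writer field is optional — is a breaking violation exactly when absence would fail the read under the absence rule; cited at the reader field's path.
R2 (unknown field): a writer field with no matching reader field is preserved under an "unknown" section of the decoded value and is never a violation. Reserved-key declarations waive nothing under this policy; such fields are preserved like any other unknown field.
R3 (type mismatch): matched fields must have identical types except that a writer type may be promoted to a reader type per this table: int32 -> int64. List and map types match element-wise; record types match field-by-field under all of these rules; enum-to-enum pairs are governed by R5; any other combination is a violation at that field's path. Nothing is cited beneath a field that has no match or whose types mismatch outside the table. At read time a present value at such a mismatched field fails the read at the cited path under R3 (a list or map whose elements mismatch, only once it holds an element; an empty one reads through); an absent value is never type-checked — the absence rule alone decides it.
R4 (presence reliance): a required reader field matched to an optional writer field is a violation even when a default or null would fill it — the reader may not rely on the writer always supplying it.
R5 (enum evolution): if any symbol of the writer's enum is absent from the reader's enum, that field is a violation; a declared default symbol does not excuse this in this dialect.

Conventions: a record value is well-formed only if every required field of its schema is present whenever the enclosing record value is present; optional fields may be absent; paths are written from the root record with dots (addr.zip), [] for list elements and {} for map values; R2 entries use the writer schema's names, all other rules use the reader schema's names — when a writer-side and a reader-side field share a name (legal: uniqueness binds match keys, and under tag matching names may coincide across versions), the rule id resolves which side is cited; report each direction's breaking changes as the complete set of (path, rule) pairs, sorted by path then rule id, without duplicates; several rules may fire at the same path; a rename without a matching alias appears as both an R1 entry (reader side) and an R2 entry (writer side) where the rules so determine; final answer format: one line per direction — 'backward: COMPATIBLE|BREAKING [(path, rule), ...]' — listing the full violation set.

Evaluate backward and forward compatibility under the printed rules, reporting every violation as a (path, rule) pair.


backward: BREAKING [(geo.rating, R3)]; forward: BREAKING [(geo.rating, R3), (role, R5)]

the writer's type comes first in each Profile pair
checking backward for Profile: reader v2 against writer v1:
  role: Kind -> Kind, writer required; from role
  codes: list<float32> -> list<float32>, writer required; from codes
  geo: Geo -> Geo, writer required; from geo
  weight: float64 -> float64, writer required; from weight
  factor: float64 -> float64, writer optional; from factor
  avatar: bytes -> bytes, writer required; from avatar
  geo.rating: float64 -> int32, writer required; from geo.rating
  geo.height: float64 -> float64, writer optional; from geo.price
  geo.factor has no writer counterpart
  violation R3 at geo.rating
  => 1 violation(s): backward is BREAKING for Profile
checking forward for Profile: reader v1 against writer v2:
  role: Kind -> Kind, writer required; from role
  codes: list<float32> -> list<float32>, writer required; from codes
  geo: Geo -> Geo, writer required; from geo
  weight: float64 -> float64, writer required; from weight
  factor: float64 -> float64, writer optional; from factor
  avatar: bytes -> bytes, writer required; from avatar
  geo.rating: int32 -> float64, writer required; from geo.rating
  geo.price: float64 -> float64, writer optional; from geo.height
  leftover writer field: geo.factor
  violation R3 at geo.rating
  violation R5 at role
  => 2 violation(s): forward is BREAKING for Profile


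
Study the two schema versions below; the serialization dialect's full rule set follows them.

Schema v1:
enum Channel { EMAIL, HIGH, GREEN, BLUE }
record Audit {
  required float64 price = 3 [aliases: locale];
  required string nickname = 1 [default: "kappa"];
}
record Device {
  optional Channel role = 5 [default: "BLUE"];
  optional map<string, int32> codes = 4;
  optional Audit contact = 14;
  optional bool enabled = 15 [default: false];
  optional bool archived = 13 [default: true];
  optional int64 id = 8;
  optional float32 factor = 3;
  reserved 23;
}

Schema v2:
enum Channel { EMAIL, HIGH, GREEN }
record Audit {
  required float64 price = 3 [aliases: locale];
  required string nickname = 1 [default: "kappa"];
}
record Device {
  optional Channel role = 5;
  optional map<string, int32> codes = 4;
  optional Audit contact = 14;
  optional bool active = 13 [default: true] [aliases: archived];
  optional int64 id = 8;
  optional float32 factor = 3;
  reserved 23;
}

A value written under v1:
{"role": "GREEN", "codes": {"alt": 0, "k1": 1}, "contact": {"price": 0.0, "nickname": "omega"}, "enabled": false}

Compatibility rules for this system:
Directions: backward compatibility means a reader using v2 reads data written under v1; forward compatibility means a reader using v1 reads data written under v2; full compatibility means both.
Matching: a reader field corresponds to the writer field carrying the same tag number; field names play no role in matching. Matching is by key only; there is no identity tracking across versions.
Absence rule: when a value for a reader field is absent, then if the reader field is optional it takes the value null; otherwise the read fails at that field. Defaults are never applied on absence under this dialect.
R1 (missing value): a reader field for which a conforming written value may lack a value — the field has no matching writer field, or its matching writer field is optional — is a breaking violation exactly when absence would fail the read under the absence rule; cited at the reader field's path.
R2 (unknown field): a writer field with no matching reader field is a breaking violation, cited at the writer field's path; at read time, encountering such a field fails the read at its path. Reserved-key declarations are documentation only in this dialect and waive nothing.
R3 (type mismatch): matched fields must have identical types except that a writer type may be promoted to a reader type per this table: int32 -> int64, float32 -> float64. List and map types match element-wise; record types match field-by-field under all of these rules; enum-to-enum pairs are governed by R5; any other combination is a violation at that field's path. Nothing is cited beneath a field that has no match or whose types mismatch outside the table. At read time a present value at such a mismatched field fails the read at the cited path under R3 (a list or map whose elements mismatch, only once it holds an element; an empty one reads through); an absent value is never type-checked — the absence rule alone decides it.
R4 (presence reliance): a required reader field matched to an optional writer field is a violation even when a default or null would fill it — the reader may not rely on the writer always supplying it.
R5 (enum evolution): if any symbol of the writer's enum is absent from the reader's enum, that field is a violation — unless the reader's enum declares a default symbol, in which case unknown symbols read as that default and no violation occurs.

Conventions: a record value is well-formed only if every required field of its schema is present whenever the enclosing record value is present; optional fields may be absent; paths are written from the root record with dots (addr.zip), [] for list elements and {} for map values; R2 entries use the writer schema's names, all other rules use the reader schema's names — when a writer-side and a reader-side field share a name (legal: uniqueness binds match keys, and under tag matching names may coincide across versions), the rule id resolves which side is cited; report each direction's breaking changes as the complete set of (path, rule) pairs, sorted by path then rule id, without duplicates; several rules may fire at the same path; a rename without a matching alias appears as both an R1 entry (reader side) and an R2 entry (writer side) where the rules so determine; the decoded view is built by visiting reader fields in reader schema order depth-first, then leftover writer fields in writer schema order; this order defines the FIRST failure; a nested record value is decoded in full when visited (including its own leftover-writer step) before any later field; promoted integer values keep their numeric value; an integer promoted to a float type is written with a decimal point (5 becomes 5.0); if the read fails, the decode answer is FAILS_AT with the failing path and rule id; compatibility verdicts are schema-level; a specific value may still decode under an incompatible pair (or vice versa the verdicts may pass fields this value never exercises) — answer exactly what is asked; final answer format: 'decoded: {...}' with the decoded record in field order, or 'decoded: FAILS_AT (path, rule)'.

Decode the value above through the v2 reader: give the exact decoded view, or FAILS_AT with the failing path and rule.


decoded: FAILS_AT (enabled, R2)

in Device below, arrows point writer -> reader
decode (reader v2):
  role := "GREEN"
  codes := {"alt": 0, "k1": 1}
  contact.price := 0.0
  contact.nickname := "omega"
  active := null (not supplied -> null)
  id := null (not supplied -> null)
  factor := null (not supplied -> null)
  read fails at enabled under R2 (unknown field)
  => FAILS_AT (enabled, R2)
the rest of the Device diff is inert for this question:
  renamed field archived to active in record Device (alias archived declared on the renamed field) -> inert under this dialect — no rule fires on Device and the result does not move
  enum Channel (field role in record Device): symbol BLUE removed (the field default referencing it is cleared) -> a verdict-level change on Device — the shown value reads the same


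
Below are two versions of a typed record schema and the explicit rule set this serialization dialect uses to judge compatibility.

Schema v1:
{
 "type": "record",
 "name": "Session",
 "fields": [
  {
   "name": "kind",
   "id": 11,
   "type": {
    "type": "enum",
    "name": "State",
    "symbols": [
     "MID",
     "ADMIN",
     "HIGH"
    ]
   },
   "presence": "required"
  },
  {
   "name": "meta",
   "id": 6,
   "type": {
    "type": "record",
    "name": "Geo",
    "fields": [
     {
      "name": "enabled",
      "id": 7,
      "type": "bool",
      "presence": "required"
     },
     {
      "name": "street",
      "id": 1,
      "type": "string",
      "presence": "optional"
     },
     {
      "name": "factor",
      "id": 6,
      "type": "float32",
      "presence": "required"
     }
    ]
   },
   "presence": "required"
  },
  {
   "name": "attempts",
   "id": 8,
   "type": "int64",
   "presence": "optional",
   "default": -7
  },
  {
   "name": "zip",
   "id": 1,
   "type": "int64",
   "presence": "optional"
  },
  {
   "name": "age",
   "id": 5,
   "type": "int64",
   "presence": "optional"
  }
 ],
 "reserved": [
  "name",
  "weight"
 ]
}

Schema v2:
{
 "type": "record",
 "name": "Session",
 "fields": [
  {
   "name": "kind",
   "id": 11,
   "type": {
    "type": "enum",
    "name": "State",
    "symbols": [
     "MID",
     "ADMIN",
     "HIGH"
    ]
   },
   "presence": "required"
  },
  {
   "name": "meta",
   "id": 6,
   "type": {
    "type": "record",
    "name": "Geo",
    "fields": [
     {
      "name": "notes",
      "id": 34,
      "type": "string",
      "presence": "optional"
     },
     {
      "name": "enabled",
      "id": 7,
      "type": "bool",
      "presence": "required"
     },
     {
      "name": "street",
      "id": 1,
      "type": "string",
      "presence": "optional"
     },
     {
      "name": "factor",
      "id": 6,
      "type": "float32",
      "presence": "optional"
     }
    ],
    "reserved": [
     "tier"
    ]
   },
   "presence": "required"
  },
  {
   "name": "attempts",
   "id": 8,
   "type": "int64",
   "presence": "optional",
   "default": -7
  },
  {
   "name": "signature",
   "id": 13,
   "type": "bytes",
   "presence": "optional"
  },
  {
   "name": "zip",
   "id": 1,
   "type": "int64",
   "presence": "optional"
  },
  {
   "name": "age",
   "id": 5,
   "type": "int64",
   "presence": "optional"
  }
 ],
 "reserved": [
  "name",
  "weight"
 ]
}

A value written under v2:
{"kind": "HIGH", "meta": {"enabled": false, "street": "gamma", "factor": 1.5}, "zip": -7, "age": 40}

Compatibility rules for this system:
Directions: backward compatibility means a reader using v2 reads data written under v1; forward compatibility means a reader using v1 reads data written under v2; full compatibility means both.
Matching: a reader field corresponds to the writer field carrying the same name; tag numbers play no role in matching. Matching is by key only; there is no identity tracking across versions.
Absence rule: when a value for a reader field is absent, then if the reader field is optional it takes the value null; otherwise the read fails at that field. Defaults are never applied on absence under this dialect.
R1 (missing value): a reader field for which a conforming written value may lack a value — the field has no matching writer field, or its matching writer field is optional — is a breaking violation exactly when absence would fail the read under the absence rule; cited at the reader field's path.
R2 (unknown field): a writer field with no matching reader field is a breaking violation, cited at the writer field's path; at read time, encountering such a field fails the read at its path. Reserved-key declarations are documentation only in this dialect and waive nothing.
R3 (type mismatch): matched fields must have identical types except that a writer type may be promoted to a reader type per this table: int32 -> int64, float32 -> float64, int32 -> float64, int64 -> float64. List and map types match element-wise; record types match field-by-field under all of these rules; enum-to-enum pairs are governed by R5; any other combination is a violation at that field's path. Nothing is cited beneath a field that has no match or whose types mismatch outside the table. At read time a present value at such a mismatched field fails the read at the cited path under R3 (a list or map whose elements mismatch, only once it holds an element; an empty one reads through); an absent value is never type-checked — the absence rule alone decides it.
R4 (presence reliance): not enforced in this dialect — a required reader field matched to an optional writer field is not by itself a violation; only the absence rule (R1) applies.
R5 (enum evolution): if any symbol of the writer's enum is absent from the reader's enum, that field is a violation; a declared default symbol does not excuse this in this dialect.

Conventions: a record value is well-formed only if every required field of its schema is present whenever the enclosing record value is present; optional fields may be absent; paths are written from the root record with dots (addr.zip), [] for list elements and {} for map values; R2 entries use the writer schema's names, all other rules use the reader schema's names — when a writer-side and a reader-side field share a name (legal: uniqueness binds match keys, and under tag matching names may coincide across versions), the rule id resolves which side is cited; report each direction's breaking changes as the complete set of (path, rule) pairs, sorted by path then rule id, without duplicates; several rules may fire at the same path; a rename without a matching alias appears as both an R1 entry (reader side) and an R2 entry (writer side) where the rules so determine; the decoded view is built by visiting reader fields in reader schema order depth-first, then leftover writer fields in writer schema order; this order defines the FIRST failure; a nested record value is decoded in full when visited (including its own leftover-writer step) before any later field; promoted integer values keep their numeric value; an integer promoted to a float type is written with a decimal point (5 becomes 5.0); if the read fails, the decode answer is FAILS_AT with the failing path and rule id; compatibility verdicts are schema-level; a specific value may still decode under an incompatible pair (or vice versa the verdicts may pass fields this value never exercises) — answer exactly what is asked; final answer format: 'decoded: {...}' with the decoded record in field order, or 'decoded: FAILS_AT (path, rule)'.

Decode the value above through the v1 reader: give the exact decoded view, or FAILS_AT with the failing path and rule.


decoded: {"kind": "HIGH", "meta": {"enabled": false, "street": "gamma", "factor": 1.5}, "attempts": null, "zip": -7, "age": 40}

in Session below, arrows point writer -> reader
decode (reader v1):
  kind := "HIGH"
  meta.enabled := false
  meta.street := "gamma"
  meta.factor := 1.5
  attempts := null (missing; optional => null)
  zip := -7
  age := 40
  => decoded: {"kind": "HIGH", "meta": {"enabled": false, "street": "gamma", "factor": 1.5}, "attempts": null, "zip": -7, "age": 40}
the other Session changes do not affect what is asked:
  added field signature to record Session: optional bytes, tag 13 (in v2 it sits immediately before zip) -> a verdict-level change on Session — the shown value reads the same
  added field notes to record Geo: optional string, tag 34 (in v2 it sits immediately before enabled) -> a verdict-level change on Session — the shown value reads the same
  field factor in record Geo: required changed to optional -> a verdict-level change on Session — the shown value reads the same


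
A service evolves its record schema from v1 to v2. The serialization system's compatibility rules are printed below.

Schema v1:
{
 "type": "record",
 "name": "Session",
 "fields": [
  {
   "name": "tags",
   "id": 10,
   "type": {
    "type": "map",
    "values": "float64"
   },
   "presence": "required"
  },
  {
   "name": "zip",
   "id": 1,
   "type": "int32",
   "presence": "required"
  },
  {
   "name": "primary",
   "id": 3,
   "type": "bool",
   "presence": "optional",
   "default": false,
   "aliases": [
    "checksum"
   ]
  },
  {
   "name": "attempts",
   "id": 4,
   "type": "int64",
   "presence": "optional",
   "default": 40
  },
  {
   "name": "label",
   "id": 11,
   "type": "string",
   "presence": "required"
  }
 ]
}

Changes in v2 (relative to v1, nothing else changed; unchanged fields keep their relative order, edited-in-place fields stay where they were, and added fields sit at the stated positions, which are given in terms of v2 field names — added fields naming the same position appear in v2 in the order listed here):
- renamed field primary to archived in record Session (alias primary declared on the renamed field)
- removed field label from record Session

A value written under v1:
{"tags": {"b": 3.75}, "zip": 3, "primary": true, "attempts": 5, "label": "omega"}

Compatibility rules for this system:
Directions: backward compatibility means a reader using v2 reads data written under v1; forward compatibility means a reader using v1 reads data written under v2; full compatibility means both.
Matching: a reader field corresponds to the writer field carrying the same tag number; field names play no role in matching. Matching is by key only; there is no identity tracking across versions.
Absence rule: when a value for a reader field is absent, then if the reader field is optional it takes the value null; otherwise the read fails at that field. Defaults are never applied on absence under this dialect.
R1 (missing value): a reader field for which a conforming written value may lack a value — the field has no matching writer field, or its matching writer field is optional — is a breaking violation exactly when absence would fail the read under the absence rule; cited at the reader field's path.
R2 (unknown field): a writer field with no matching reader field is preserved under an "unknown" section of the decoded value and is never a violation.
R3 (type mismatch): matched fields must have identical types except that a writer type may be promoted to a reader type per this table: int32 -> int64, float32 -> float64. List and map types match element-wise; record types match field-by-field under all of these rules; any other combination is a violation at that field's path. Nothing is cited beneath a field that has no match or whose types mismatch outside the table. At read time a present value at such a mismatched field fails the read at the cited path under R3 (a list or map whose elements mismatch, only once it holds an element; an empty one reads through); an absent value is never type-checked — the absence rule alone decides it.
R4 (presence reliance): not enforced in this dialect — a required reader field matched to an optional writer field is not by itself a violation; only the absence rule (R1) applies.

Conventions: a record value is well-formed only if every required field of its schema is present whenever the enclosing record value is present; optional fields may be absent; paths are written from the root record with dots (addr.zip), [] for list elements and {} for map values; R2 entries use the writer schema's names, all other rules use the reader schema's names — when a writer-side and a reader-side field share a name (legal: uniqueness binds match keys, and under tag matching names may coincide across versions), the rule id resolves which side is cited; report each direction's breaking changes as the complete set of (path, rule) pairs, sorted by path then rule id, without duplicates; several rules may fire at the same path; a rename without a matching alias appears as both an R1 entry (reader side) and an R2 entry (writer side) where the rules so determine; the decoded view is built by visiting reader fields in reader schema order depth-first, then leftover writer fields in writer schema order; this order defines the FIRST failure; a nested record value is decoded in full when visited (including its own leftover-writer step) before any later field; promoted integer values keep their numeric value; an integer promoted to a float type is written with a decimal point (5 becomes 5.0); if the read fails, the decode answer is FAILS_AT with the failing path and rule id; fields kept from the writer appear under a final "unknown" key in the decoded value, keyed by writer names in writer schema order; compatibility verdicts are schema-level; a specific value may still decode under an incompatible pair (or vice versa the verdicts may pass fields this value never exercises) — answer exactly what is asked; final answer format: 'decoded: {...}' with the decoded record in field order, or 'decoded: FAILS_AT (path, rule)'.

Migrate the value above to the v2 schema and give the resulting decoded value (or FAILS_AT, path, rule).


decoded: {"tags": {"b": 3.75}, "zip": 3, "archived": true, "attempts": 5, "unknown": {"label": "omega"}}

in Session below, arrows point writer -> reader
decoding the Session value with the v2 reader:
  tags := {"b": 3.75}
  zip := 3
  archived := true (from writer primary)
  attempts := 5
  writer label: kept under "unknown"
  => decoded: {"tags": {"b": 3.75}, "zip": 3, "archived": true, "attempts": 5, "unknown": {"label": "omega"}}


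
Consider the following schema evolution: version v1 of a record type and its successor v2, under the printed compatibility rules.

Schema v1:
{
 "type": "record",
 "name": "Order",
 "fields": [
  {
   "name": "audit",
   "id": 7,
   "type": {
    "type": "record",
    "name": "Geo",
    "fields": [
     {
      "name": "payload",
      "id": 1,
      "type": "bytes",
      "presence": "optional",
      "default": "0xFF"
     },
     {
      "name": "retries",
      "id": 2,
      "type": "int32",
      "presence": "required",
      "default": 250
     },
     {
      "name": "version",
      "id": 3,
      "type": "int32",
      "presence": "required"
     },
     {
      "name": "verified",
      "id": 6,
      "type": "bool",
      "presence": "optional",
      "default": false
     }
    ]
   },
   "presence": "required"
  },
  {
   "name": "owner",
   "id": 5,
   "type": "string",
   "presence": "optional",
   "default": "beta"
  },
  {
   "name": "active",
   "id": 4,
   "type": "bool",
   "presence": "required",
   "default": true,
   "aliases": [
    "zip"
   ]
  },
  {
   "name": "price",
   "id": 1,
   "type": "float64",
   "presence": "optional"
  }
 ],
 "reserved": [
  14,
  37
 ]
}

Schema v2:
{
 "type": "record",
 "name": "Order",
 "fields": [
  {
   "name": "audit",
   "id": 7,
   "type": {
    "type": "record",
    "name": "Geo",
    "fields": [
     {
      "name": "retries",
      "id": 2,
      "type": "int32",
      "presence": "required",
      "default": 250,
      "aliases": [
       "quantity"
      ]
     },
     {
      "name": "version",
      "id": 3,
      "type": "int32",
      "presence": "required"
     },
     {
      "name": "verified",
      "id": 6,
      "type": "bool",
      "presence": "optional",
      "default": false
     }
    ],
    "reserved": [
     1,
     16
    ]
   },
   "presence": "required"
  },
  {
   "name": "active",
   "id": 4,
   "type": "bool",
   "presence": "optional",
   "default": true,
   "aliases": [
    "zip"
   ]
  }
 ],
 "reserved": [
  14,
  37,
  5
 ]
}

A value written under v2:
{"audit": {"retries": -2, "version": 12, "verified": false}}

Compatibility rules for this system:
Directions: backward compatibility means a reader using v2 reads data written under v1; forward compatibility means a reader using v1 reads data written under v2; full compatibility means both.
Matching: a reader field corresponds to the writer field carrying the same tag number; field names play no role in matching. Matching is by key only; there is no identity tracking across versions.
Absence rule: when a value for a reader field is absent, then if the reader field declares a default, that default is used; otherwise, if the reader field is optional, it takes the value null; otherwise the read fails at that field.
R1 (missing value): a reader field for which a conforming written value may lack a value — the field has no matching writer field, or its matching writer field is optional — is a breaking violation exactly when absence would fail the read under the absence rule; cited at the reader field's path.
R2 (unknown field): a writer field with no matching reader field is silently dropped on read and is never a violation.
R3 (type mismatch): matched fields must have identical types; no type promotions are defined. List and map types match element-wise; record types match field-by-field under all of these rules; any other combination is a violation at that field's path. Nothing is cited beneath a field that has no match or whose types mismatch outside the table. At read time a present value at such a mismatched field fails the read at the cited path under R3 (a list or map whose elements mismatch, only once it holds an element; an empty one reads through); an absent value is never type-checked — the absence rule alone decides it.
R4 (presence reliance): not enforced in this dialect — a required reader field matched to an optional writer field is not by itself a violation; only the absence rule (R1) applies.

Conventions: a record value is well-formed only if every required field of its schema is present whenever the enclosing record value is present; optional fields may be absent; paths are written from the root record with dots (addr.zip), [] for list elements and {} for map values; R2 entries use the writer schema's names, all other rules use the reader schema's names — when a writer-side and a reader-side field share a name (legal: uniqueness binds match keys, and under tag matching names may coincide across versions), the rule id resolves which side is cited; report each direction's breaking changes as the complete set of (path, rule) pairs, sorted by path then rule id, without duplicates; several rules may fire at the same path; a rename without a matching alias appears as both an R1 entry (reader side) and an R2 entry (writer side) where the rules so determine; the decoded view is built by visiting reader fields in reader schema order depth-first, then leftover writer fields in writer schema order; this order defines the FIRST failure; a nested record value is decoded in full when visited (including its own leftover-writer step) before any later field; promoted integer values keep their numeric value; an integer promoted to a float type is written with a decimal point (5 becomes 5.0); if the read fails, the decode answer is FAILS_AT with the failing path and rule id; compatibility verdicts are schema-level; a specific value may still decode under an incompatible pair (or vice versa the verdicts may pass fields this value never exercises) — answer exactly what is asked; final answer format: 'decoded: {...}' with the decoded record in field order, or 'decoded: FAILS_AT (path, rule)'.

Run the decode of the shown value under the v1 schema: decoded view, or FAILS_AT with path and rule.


in Order below, arrows point writer -> reader
decode walk for Order under reader schema v1:
  audit.payload := 0xFF (no value, default fills)
  audit.retries := -2
  audit.version := 12
  audit.verified := false
  owner := "beta" (no value, default fills)
  active := true (no value, default fills)
  price := null (not supplied -> null)
  => decoded: {"audit": {"payload": 0xFF, "retries": -2, "version": 12, "verified": false}, "owner": "beta", "active": true, "price": null}
remaining Order differences; none change what is asked:
  removed field price from record Order -> no rule fires on it and the decoded Order view is identical with or without it
  removed field payload from record Geo (its key 1 joins the reserved list) -> no rule fires on it and the decoded Order view is identical with or without it
  field active in record Order: required changed to optional -> no rule fires on it and the decoded Order view is identical with or without it
  removed field owner from record Order (its key 5 joins the reserved list) -> no rule fires on it and the decoded Order view is identical with or without it

decoded: {"audit": {"payload": 0xFF, "retries": -2, "version": 12, "verified": false}, "owner": "beta", "active": true, "price": null}
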